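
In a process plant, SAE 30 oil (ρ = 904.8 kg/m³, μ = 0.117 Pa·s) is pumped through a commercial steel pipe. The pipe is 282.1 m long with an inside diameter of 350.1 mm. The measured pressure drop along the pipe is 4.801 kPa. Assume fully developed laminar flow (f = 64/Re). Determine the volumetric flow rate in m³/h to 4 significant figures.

Q ≈ 193.1 m³/h

For laminar flow, f = 64/Re with Re = ρVD/μ, so Darcy-Weisbach reduces to ΔP = 32μLV/D². Solving for V: V = ΔP·D²/(32μL) = 4801·(0.3501)²/(32·0.117·282.1) = 0.5572 m/s.
Check: Re = ρVD/μ = 904.8·0.5572·0.3501/0.117 = 1508 < 2300, so the laminar assumption holds.
Q = V·A = 0.5572·(π/4·0.3501²) = 0.05364 m³/s = 193.1 m³/h.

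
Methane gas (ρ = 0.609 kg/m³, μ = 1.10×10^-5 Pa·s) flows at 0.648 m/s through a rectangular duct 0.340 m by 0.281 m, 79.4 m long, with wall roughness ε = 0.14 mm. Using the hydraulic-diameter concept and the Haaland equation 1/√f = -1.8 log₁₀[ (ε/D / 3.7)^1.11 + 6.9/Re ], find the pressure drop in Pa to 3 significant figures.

ΔP ≈ 1.01 Pa

Hydraulic diameter D_h = 4A/P = 4·(0.34·0.281)/(2·(0.34+0.281)) = 0.3822/1.242 = 0.3077 m.
Re = ρVD_h/μ = 0.609·0.648·0.3077/1.1e-05 = 1.104e+04.
ε/D_h = 0.00014/0.3077 = 0.000455; Haaland gives 1/√f = -1.8 log₁₀[4.57e-05+0.000625] = 5.712, so f = 0.03065.
ΔP = f(L/D_h)(ρV²/2) = 0.03065·79.4/0.3077·0.1279 = 1.011 Pa.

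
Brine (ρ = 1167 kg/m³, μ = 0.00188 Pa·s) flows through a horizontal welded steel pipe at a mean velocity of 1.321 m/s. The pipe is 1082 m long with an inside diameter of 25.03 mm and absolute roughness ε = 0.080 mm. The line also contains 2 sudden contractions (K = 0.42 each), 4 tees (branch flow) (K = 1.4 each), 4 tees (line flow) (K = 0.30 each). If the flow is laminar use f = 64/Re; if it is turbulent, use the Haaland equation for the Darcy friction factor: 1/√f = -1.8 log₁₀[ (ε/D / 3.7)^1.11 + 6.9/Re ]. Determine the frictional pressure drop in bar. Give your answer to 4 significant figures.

ΔP ≈ 13.91 bar

Reynolds number Re = ρVD/μ = 1167 · 1.321 · 0.02503 / 0.00188 = 2.052e+04.
Re > 4000 → turbulent. Relative roughness ε/D = 8e-05/0.02503 = 0.0032. Haaland: 1/√f = -1.8 log₁₀[(0.0032/3.7)^1.11 + 6.9/2.052e+04] = -1.8 log₁₀[0.000398 + 0.000336] = 5.642, so f = 0.03141.
Total minor-loss coefficient ΣK = 2·0.42 + 4·1.4 + 4·0.3 = 7.64.
ΔP = [f·L/D + ΣK]·(ρV²/2) = [0.03141·1082/0.02503 + 7.64]·(1167·1.321²/2) = [1358 + 7.64]·1018 = 1.391e+06 Pa.
ΔP = 1.391e+06 Pa = 13.91 bar.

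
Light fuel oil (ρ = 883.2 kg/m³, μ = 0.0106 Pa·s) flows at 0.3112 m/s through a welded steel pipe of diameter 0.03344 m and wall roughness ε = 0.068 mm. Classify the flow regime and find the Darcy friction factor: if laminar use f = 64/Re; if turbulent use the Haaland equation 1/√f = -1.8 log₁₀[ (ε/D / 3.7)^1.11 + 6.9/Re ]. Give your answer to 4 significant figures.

f ≈ 0.07381

Re = ρVD/μ = 883.2·0.3112·0.03344/0.0106 = 867.1.
Re < 2300 → laminar, so f = 64/Re = 0.07381 (roughness is irrelevant in laminar flow).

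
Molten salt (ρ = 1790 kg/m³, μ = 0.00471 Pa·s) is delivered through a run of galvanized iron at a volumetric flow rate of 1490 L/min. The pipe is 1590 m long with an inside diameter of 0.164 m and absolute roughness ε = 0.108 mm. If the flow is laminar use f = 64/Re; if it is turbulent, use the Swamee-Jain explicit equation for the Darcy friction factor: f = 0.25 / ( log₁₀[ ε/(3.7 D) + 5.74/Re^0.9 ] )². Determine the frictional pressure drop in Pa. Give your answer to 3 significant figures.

Q = 1490 L/min = 1490/60000 = 0.02483 m³/s.
Cross-sectional area A = πD²/4 = π(0.164)²/4 = 0.02112 m²; mean velocity V = Q/A = 0.02483/0.02112 = 1.176 m/s.
Reynolds number Re = ρVD/μ = 1790 · 1.176 · 0.164 / 0.00471 = 7.327e+04.
Re > 4000 → turbulent. Relative roughness ε/D = 0.000108/0.164 = 0.000659. Swamee-Jain: f = 0.25/(log₁₀[0.000659/3.7 + 5.74/7.327e+04^0.9])² = 0.25/(log₁₀[0.000178 + 0.00024])² = 0.25/(-3.379)² = 0.0219.
Darcy-Weisbach: ΔP = f(L/D)(ρV²/2) = 0.0219·(1590/0.164)·(1790·1.176²/2) = 0.0219·9695·1237 = 2.626e+05 Pa.

ΔP ≈ 263000 Pa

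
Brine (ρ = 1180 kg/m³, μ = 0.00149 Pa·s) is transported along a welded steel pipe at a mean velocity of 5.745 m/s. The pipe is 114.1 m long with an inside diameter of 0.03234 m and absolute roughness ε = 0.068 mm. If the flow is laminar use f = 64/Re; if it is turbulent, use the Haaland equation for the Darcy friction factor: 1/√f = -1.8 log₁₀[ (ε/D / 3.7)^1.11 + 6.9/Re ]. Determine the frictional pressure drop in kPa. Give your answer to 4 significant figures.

Reynolds number Re = ρVD/μ = 1180 · 5.745 · 0.03234 / 0.00149 = 1.471e+05.
Re > 4000 → turbulent. Relative roughness ε/D = 6.8e-05/0.03234 = 0.0021. Haaland: 1/√f = -1.8 log₁₀[(0.0021/3.7)^1.11 + 6.9/1.471e+05] = -1.8 log₁₀[0.00025 + 4.69e-05] = 6.35, so f = 0.0248.
Darcy-Weisbach: ΔP = f(L/D)(ρV²/2) = 0.0248·(114.1/0.03234)·(1180·5.745²/2) = 0.0248·3528·1.947e+04 = 1.704e+06 Pa.
ΔP = 1.704e+06 Pa = 1704 kPa.

ΔP ≈ 1704 kPa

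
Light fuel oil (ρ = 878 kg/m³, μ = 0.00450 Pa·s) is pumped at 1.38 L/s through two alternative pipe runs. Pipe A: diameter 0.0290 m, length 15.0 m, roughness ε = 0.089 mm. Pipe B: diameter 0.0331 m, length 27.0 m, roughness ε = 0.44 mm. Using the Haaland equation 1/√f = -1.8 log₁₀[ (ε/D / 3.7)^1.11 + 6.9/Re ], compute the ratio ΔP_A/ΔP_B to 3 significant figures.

Pipe A: V = Q/A = 0.00138/0.0006605 = 2.089 m/s; Re = 1.182e+04; ε/D = 0.00307; Haaland → f = 0.03393; ΔP_A = f(L/D)(ρV²/2) = 3.363e+04 Pa.
Pipe B: V = Q/A = 0.00138/0.0008605 = 1.604 m/s; Re = 1.036e+04; ε/D = 0.0133; Haaland → f = 0.04619; ΔP_B = f(L/D)(ρV²/2) = 4.254e+04 Pa.
ΔP_A/ΔP_B = 3.363e+04/4.254e+04 = 0.791.

ΔP_A/ΔP_B ≈ 0.791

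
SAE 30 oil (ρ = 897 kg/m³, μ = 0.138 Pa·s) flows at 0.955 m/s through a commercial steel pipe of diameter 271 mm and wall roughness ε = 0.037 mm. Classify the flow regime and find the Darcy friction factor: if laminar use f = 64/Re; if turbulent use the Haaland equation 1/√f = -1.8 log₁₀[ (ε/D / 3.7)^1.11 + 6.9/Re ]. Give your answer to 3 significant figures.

Re = ρVD/μ = 897·0.955·0.271/0.138 = 1682.
Re < 2300 → laminar, so f = 64/Re = 0.03804 (roughness is irrelevant in laminar flow).

f ≈ 0.0380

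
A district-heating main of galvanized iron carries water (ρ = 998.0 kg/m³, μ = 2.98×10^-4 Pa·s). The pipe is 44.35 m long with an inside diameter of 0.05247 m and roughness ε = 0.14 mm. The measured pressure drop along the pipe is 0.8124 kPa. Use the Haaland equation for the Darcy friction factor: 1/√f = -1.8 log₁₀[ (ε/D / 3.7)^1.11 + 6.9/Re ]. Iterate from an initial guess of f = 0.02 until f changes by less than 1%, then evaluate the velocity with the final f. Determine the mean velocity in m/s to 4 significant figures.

V ≈ 0.2625 m/s

Rearranging Darcy-Weisbach: V = √(2·ΔP·D/(f·L·ρ)). With ε/D = 0.00014/0.05247 = 0.00267, iterate starting from f = 0.02:
  f = 0.02 → V = √(2·812.4·0.05247/(0.02·44.35·998)) = 0.3103 m/s; Re = ρVD/μ = 5.453e+04; f → 0.02759
  f = 0.02759 → V = 0.2642 m/s; Re = 4.643e+04; f → 0.02793
  f = 0.02793 → V = 0.2626 m/s; Re = 4.615e+04; f → 0.02794
Converged (Δf/f < 1%). With the final f = 0.02794: V = √(2·812.4·0.05247/(0.02794·44.35·998)) = 0.2625 m/s.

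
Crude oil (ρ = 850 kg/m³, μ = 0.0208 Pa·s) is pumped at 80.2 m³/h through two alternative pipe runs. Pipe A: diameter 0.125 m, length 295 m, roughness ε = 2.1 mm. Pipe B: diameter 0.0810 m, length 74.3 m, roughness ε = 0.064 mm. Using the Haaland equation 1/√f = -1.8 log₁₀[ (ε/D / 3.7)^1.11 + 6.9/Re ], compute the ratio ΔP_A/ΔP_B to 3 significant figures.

ΔP_A/ΔP_B ≈ 0.773

Pipe A: V = Q/A = 0.02228/0.01227 = 1.815 m/s; Re = 9273; ε/D = 0.0168; Haaland → f = 0.04987; ΔP_A = f(L/D)(ρV²/2) = 1.648e+05 Pa.
Pipe B: V = Q/A = 0.02228/0.005153 = 4.323 m/s; Re = 1.431e+04; ε/D = 0.00079; Haaland → f = 0.02928; ΔP_B = f(L/D)(ρV²/2) = 2.133e+05 Pa.
ΔP_A/ΔP_B = 1.648e+05/2.133e+05 = 0.773.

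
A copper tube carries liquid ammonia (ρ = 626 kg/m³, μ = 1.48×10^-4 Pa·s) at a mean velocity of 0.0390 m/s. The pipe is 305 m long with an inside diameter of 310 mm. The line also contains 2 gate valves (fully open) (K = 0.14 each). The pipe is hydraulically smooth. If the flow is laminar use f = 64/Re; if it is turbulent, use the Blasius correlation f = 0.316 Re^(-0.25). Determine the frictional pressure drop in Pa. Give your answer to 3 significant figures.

ΔP ≈ 9.98 Pa

Reynolds number Re = ρVD/μ = 626 · 0.039 · 0.31 / 0.000148 = 5.114e+04.
Re > 4000 → turbulent. Smooth-pipe (Blasius): f = 0.316 Re^(-0.25) = 0.316/(5.114e+04)^0.25 = 0.02101.
Total minor-loss coefficient ΣK = 2·0.14 = 0.28.
ΔP = [f·L/D + ΣK]·(ρV²/2) = [0.02101·305/0.31 + 0.28]·(626·0.039²/2) = [20.67 + 0.28]·0.4761 = 9.976 Pa.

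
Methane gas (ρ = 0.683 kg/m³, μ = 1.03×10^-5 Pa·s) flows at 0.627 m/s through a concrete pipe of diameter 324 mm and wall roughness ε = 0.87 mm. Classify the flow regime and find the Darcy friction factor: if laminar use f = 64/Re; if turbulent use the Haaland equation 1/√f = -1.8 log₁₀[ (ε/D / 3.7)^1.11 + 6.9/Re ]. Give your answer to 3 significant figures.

f ≈ 0.0326

Re = ρVD/μ = 0.683·0.627·0.324/1.03e-05 = 1.347e+04.
Re > 4000 → turbulent. ε/D = 0.00087/0.324 = 0.00269; Haaland: 1/√f = -1.8 log₁₀[0.000328 + 0.000512] = 5.536, so f = 0.03262.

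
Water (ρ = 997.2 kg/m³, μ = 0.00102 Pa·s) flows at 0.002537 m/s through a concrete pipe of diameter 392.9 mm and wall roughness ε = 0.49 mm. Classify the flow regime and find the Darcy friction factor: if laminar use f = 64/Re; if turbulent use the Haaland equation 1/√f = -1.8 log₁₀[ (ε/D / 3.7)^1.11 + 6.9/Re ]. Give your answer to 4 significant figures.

Re = ρVD/μ = 997.2·0.002537·0.3929/0.00102 = 974.5.
Re < 2300 → laminar, so f = 64/Re = 0.06567 (roughness is irrelevant in laminar flow).

f ≈ 0.06567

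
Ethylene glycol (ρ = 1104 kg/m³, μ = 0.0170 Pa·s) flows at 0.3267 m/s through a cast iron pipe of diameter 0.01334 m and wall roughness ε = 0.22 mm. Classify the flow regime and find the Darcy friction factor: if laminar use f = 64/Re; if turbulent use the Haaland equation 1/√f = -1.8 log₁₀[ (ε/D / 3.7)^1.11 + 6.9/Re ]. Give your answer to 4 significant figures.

Re = ρVD/μ = 1104·0.3267·0.01334/0.017 = 283.
Re < 2300 → laminar, so f = 64/Re = 0.2261 (roughness is irrelevant in laminar flow).

f ≈ 0.2261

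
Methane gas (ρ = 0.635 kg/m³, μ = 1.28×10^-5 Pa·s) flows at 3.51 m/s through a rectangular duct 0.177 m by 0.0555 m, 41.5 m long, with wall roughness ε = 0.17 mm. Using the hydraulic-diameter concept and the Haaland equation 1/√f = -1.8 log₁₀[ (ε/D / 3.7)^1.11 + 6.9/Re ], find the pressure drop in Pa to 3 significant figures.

ΔP ≈ 59.7 Pa

Hydraulic diameter D_h = 4A/P = 4·(0.177·0.0555)/(2·(0.177+0.0555)) = 0.03929/0.465 = 0.0845 m.
Re = ρVD_h/μ = 0.635·3.51·0.0845/1.28e-05 = 1.471e+04.
ε/D_h = 0.00017/0.0845 = 0.00201; Haaland gives 1/√f = -1.8 log₁₀[0.000238+0.000469] = 5.671, so f = 0.03109.
ΔP = f(L/D_h)(ρV²/2) = 0.03109·41.5/0.0845·3.912 = 59.73 Pa.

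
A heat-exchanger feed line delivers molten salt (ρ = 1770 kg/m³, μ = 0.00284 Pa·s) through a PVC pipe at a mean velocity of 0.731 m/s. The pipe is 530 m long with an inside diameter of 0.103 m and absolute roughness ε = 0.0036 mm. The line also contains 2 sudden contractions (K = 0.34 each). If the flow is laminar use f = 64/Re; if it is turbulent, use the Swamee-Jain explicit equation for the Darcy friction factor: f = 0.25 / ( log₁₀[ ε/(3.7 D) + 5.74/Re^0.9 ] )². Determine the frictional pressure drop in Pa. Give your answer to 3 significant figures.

ΔP ≈ 51900 Pa

Reynolds number Re = ρVD/μ = 1770 · 0.731 · 0.103 / 0.00284 = 4.693e+04.
Re > 4000 → turbulent. Relative roughness ε/D = 3.6e-06/0.103 = 3.5e-05. Swamee-Jain: f = 0.25/(log₁₀[3.5e-05/3.7 + 5.74/4.693e+04^0.9])² = 0.25/(log₁₀[9.45e-06 + 0.000359])² = 0.25/(-3.434)² = 0.0212.
Total minor-loss coefficient ΣK = 2·0.34 = 0.68.
ΔP = [f·L/D + ΣK]·(ρV²/2) = [0.0212·530/0.103 + 0.68]·(1770·0.731²/2) = [109.1 + 0.68]·472.9 = 5.191e+04 Pa.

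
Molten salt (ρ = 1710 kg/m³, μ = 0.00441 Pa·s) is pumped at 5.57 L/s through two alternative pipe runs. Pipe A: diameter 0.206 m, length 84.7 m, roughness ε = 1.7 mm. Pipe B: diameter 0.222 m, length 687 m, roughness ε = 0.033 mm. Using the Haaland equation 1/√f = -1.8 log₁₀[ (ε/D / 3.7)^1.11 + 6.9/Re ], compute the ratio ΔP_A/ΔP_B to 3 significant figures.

ΔP_A/ΔP_B ≈ 0.244

Pipe A: V = Q/A = 0.00557/0.03333 = 0.1671 m/s; Re = 1.335e+04; ε/D = 0.00825; Haaland → f = 0.03991; ΔP_A = f(L/D)(ρV²/2) = 391.9 Pa.
Pipe B: V = Q/A = 0.00557/0.03871 = 0.1439 m/s; Re = 1.239e+04; ε/D = 0.000149; Haaland → f = 0.02933; ΔP_B = f(L/D)(ρV²/2) = 1607 Pa.
ΔP_A/ΔP_B = 391.9/1607 = 0.244.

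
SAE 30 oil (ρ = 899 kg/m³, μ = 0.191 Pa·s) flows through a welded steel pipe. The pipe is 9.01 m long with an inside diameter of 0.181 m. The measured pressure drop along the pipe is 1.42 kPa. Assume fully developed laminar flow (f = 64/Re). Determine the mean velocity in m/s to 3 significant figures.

For laminar flow, f = 64/Re with Re = ρVD/μ, so Darcy-Weisbach reduces to ΔP = 32μLV/D². Solving for V: V = ΔP·D²/(32μL) = 1420·(0.181)²/(32·0.191·9.01) = 0.8448 m/s.
Check: Re = ρVD/μ = 899·0.8448·0.181/0.191 = 719.7 < 2300, so the laminar assumption holds.

V ≈ 0.845 m/s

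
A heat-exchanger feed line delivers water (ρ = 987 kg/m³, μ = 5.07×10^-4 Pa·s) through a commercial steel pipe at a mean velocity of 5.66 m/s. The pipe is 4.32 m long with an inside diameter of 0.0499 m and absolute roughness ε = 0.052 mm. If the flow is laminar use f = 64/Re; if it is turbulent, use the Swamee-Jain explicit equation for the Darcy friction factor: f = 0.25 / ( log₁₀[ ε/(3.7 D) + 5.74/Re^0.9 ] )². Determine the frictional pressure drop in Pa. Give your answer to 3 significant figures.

ΔP ≈ 28000 Pa

Reynolds number Re = ρVD/μ = 987 · 5.66 · 0.0499 / 0.000507 = 5.498e+05.
Re > 4000 → turbulent. Relative roughness ε/D = 5.2e-05/0.0499 = 0.00104. Swamee-Jain: f = 0.25/(log₁₀[0.00104/3.7 + 5.74/5.498e+05^0.9])² = 0.25/(log₁₀[0.000282 + 3.91e-05])² = 0.25/(-3.494)² = 0.02048.
Darcy-Weisbach: ΔP = f(L/D)(ρV²/2) = 0.02048·(4.32/0.0499)·(987·5.66²/2) = 0.02048·86.57·1.581e+04 = 2.803e+04 Pa.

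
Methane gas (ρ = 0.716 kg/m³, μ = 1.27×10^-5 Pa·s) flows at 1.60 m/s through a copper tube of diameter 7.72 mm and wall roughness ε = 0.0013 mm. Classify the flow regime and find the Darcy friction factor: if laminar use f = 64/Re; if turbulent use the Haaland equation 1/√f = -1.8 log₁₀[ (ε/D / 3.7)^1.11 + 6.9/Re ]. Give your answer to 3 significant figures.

f ≈ 0.0919

Re = ρVD/μ = 0.716·1.6·0.00772/1.27e-05 = 696.4.
Re < 2300 → laminar, so f = 64/Re = 0.0919 (roughness is irrelevant in laminar flow).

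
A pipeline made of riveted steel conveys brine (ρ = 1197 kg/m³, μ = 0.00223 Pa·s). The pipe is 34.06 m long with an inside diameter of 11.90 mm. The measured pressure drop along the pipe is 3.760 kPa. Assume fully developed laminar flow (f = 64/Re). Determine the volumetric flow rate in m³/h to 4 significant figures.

Q ≈ 0.08771 m³/h

For laminar flow, f = 64/Re with Re = ρVD/μ, so Darcy-Weisbach reduces to ΔP = 32μLV/D². Solving for V: V = ΔP·D²/(32μL) = 3760·(0.0119)²/(32·0.00223·34.06) = 0.2191 m/s.
Check: Re = ρVD/μ = 1197·0.2191·0.0119/0.00223 = 1399 < 2300, so the laminar assumption holds.
Q = V·A = 0.2191·(π/4·0.0119²) = 2.436e-05 m³/s = 0.08771 m³/h.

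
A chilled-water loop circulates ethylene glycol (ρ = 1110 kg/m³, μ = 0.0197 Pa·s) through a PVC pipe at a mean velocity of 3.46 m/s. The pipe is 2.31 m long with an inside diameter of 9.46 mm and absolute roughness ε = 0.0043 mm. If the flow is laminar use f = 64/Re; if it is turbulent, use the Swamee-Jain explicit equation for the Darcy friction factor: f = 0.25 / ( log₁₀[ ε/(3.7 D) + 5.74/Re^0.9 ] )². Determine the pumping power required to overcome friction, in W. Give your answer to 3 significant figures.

P ≈ 13.7 W

Reynolds number Re = ρVD/μ = 1110 · 3.46 · 0.00946 / 0.0197 = 1844.
Re < 2300 → laminar flow, so f = 64/Re = 64/1844 = 0.0347 (the turbulent correlation is not needed).
Darcy-Weisbach: ΔP = f(L/D)(ρV²/2) = 0.0347·(2.31/0.00946)·(1110·3.46²/2) = 0.0347·244.2·6644 = 5.63e+04 Pa.
Q = V·A = 3.46·7.029e-05 = 0.0002432 m³/s.
Pumping power P = QΔP = 0.0002432·5.63e+04 = 13.69 W = 13.7 W.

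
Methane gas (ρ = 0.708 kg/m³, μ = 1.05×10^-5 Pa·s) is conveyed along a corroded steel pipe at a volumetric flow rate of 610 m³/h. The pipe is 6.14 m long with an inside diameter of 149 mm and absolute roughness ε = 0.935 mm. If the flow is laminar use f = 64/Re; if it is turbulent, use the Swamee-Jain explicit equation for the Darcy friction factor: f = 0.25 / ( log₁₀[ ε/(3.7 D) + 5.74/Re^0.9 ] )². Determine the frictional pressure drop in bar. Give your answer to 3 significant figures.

ΔP ≈ 4.64×10^-4 bar

Q = 610 m³/h = 610/3600 = 0.1694 m³/s.
Cross-sectional area A = πD²/4 = π(0.149)²/4 = 0.01744 m²; mean velocity V = Q/A = 0.1694/0.01744 = 9.718 m/s.
Reynolds number Re = ρVD/μ = 0.708 · 9.718 · 0.149 / 1.05e-05 = 9.763e+04.
Re > 4000 → turbulent. Relative roughness ε/D = 0.000935/0.149 = 0.00628. Swamee-Jain: f = 0.25/(log₁₀[0.00628/3.7 + 5.74/9.763e+04^0.9])² = 0.25/(log₁₀[0.0017 + 0.000185])² = 0.25/(-2.726)² = 0.03365.
Darcy-Weisbach: ΔP = f(L/D)(ρV²/2) = 0.03365·(6.14/0.149)·(0.708·9.718²/2) = 0.03365·41.21·33.43 = 46.36 Pa.
ΔP = 46.36 Pa = 4.64×10^-4 bar.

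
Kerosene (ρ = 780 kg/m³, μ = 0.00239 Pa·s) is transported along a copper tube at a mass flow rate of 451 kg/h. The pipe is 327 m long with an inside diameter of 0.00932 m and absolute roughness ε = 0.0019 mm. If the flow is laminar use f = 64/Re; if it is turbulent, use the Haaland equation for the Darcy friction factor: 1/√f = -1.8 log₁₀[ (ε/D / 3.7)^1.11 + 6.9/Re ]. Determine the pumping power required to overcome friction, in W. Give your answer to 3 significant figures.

P ≈ 416 W

ṁ = 451 kg/h = 451/3600 = 0.1253 kg/s.
A = πD²/4 = π(0.00932)²/4 = 6.822e-05 m²; mean velocity V = ṁ/(ρA) = 0.1253/(780 · 6.822e-05) = 2.354 m/s.
Reynolds number Re = ρVD/μ = 780 · 2.354 · 0.00932 / 0.00239 = 7161.
Re > 4000 → turbulent. Relative roughness ε/D = 1.9e-06/0.00932 = 0.000204. Haaland: 1/√f = -1.8 log₁₀[(0.000204/3.7)^1.11 + 6.9/7161] = -1.8 log₁₀[1.87e-05 + 0.000964] = 5.414, so f = 0.03412.
Darcy-Weisbach: ΔP = f(L/D)(ρV²/2) = 0.03412·(327/0.00932)·(780·2.354²/2) = 0.03412·3.509e+04·2162 = 2.588e+06 Pa.
Q = ṁ/ρ = 0.1253/780 = 0.0001606 m³/s.
Pumping power P = QΔP = 0.0001606·2.588e+06 = 415.6 W = 416 W.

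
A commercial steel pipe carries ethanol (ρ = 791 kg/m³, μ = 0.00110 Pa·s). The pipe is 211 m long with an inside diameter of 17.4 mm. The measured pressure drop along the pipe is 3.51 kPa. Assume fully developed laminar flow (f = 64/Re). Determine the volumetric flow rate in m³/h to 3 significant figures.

Q ≈ 0.122 m³/h

For laminar flow, f = 64/Re with Re = ρVD/μ, so Darcy-Weisbach reduces to ΔP = 32μLV/D². Solving for V: V = ΔP·D²/(32μL) = 3510·(0.0174)²/(32·0.0011·211) = 0.1431 m/s.
Check: Re = ρVD/μ = 791·0.1431·0.0174/0.0011 = 1790 < 2300, so the laminar assumption holds.
Q = V·A = 0.1431·(π/4·0.0174²) = 3.402e-05 m³/s = 0.122 m³/h.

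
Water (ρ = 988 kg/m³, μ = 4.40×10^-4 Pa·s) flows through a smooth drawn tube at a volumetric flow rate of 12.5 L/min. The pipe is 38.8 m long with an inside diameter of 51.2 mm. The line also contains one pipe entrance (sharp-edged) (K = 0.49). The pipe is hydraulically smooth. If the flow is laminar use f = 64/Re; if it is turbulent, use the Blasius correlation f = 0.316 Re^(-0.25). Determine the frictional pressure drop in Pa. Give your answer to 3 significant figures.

ΔP ≈ 119 Pa

Q = 12.5 L/min = 12.5/60000 = 0.0002083 m³/s.
Cross-sectional area A = πD²/4 = π(0.0512)²/4 = 0.002059 m²; mean velocity V = Q/A = 0.0002083/0.002059 = 0.1012 m/s.
Reynolds number Re = ρVD/μ = 988 · 0.1012 · 0.0512 / 0.00044 = 1.163e+04.
Re > 4000 → turbulent. Smooth-pipe (Blasius): f = 0.316 Re^(-0.25) = 0.316/(1.163e+04)^0.25 = 0.03043.
Total minor-loss coefficient ΣK = 1·0.49 = 0.49.
ΔP = [f·L/D + ΣK]·(ρV²/2) = [0.03043·38.8/0.0512 + 0.49]·(988·0.1012²/2) = [23.06 + 0.49]·5.058 = 119.1 Pa.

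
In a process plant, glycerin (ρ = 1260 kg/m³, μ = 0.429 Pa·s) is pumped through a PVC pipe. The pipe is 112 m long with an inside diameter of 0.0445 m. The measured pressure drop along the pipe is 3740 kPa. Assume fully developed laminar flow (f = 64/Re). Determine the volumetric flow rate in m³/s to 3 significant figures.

Q ≈ 0.00749 m³/s

For laminar flow, f = 64/Re with Re = ρVD/μ, so Darcy-Weisbach reduces to ΔP = 32μLV/D². Solving for V: V = ΔP·D²/(32μL) = 3.74e+06·(0.0445)²/(32·0.429·112) = 4.817 m/s.
Check: Re = ρVD/μ = 1260·4.817·0.0445/0.429 = 629.6 < 2300, so the laminar assumption holds.
Q = V·A = 4.817·(π/4·0.0445²) = 0.007492 m³/s = 0.00749 m³/s.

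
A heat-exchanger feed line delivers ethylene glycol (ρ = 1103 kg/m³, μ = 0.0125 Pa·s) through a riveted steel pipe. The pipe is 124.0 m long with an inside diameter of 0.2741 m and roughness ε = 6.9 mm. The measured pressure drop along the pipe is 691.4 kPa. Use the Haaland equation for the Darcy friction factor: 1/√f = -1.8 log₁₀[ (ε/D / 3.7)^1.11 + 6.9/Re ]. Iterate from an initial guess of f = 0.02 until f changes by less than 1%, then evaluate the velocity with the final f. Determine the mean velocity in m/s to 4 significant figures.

Rearranging Darcy-Weisbach: V = √(2·ΔP·D/(f·L·ρ)). With ε/D = 0.0069/0.2741 = 0.0252, iterate starting from f = 0.02:
  f = 0.02 → V = √(2·6.914e+05·0.2741/(0.02·124·1103)) = 11.77 m/s; Re = ρVD/μ = 2.847e+05; f → 0.05345
  f = 0.05345 → V = 7.2 m/s; Re = 1.742e+05; f → 0.05353
Converged (Δf/f < 1%). With the final f = 0.05353: V = √(2·6.914e+05·0.2741/(0.05353·124·1103)) = 7.195 m/s.

V ≈ 7.195 m/s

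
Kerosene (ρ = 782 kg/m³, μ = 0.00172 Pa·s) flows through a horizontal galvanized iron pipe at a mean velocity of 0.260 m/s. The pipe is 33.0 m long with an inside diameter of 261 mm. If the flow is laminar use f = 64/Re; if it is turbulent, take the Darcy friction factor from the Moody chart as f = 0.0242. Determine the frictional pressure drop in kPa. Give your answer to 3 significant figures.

Reynolds number Re = ρVD/μ = 782 · 0.26 · 0.261 / 0.00172 = 3.085e+04.
Re > 4000 → turbulent; use the Moody-chart value f = 0.0242.
Darcy-Weisbach: ΔP = f(L/D)(ρV²/2) = 0.0242·(33/0.261)·(782·0.26²/2) = 0.0242·126.4·26.43 = 80.87 Pa.
ΔP = 80.87 Pa = 0.0809 kPa.

ΔP ≈ 0.0809 kPa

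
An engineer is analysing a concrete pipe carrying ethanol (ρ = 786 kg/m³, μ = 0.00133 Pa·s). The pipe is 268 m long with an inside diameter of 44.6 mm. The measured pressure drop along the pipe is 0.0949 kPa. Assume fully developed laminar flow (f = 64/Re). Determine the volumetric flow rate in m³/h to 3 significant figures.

For laminar flow, f = 64/Re with Re = ρVD/μ, so Darcy-Weisbach reduces to ΔP = 32μLV/D². Solving for V: V = ΔP·D²/(32μL) = 94.9·(0.0446)²/(32·0.00133·268) = 0.01655 m/s.
Check: Re = ρVD/μ = 786·0.01655·0.0446/0.00133 = 436.2 < 2300, so the laminar assumption holds.
Q = V·A = 0.01655·(π/4·0.0446²) = 2.586e-05 m³/s = 0.0931 m³/h.

Q ≈ 0.0931 m³/h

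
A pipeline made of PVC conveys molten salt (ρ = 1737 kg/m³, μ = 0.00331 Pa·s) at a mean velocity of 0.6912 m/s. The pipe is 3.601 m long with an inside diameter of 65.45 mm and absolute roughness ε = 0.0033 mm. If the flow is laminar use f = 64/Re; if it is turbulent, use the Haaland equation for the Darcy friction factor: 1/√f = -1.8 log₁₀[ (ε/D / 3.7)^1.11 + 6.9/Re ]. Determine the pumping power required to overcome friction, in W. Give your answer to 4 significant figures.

P ≈ 1.314 W

Reynolds number Re = ρVD/μ = 1737 · 0.6912 · 0.06545 / 0.00331 = 2.374e+04.
Re > 4000 → turbulent. Relative roughness ε/D = 3.3e-06/0.06545 = 5.04e-05. Haaland: 1/√f = -1.8 log₁₀[(5.04e-05/3.7)^1.11 + 6.9/2.374e+04] = -1.8 log₁₀[3.97e-06 + 0.000291] = 6.355, so f = 0.02476.
Darcy-Weisbach: ΔP = f(L/D)(ρV²/2) = 0.02476·(3.601/0.06545)·(1737·0.6912²/2) = 0.02476·55.02·414.9 = 565.2 Pa.
Q = V·A = 0.6912·0.003364 = 0.002325 m³/s.
Pumping power P = QΔP = 0.002325·565.2 = 1.3144 W = 1.314 W.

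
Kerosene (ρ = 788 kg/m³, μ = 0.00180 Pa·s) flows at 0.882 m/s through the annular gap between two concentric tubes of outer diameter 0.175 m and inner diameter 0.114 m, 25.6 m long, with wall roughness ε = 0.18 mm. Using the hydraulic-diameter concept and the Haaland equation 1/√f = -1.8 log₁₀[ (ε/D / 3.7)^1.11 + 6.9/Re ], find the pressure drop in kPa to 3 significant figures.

ΔP ≈ 3.92 kPa

Hydraulic diameter D_h = 4A/P = D_o - D_i = 0.175 - 0.114 = 0.061 m.
Re = ρVD_h/μ = 788·0.882·0.061/0.0018 = 2.355e+04.
ε/D_h = 0.00018/0.061 = 0.00295; Haaland gives 1/√f = -1.8 log₁₀[0.000364+0.000293] = 5.729, so f = 0.03047.
ΔP = f(L/D_h)(ρV²/2) = 0.03047·25.6/0.061·306.5 = 3920 Pa.
ΔP = 3.92 kPa.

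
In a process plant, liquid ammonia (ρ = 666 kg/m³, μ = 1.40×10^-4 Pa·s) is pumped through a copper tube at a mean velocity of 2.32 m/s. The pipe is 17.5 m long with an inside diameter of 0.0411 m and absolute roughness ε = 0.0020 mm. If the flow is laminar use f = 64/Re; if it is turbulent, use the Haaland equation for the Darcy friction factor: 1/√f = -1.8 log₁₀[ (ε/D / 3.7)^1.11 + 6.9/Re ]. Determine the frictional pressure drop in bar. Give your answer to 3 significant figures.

ΔP ≈ 0.106 bar

Reynolds number Re = ρVD/μ = 666 · 2.32 · 0.0411 / 0.00014 = 4.536e+05.
Re > 4000 → turbulent. Relative roughness ε/D = 2e-06/0.0411 = 4.87e-05. Haaland: 1/√f = -1.8 log₁₀[(4.87e-05/3.7)^1.11 + 6.9/4.536e+05] = -1.8 log₁₀[3.82e-06 + 1.52e-05] = 8.497, so f = 0.01385.
Darcy-Weisbach: ΔP = f(L/D)(ρV²/2) = 0.01385·(17.5/0.0411)·(666·2.32²/2) = 0.01385·425.8·1792 = 1.057e+04 Pa.
ΔP = 1.057e+04 Pa = 0.106 bar.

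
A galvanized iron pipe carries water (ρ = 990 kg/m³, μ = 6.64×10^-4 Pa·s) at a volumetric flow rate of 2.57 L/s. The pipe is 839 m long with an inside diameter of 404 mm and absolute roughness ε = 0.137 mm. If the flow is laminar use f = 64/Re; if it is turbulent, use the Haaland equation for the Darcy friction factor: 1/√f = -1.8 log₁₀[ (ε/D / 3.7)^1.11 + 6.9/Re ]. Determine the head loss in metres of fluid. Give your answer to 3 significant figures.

Q = 2.57 L/s = 2.57/1000 = 0.00257 m³/s.
Cross-sectional area A = πD²/4 = π(0.404)²/4 = 0.1282 m²; mean velocity V = Q/A = 0.00257/0.1282 = 0.02005 m/s.
Reynolds number Re = ρVD/μ = 990 · 0.02005 · 0.404 / 0.000664 = 1.208e+04.
Re > 4000 → turbulent. Relative roughness ε/D = 0.000137/0.404 = 0.000339. Haaland: 1/√f = -1.8 log₁₀[(0.000339/3.7)^1.11 + 6.9/1.208e+04] = -1.8 log₁₀[3.3e-05 + 0.000571] = 5.794, so f = 0.02979.
Darcy-Weisbach: ΔP = f(L/D)(ρV²/2) = 0.02979·(839/0.404)·(990·0.02005²/2) = 0.02979·2077·0.199 = 12.31 Pa.
Head loss h_f = ΔP/(ρg) = 12.31/(990·9.81) = 0.00127 m.

h_f ≈ 0.00127 m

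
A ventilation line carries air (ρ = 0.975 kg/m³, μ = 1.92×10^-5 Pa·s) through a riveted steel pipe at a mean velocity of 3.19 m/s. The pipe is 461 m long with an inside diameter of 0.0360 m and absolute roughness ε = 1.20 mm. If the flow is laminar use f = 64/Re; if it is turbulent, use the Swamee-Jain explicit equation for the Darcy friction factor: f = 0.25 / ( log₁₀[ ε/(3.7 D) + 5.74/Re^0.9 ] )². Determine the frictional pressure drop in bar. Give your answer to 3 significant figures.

Reynolds number Re = ρVD/μ = 0.975 · 3.19 · 0.036 / 1.92e-05 = 5832.
Re > 4000 → turbulent. Relative roughness ε/D = 0.0012/0.036 = 0.0333. Swamee-Jain: f = 0.25/(log₁₀[0.0333/3.7 + 5.74/5832^0.9])² = 0.25/(log₁₀[0.00901 + 0.00234])² = 0.25/(-1.945)² = 0.06609.
Darcy-Weisbach: ΔP = f(L/D)(ρV²/2) = 0.06609·(461/0.036)·(0.975·3.19²/2) = 0.06609·1.281e+04·4.961 = 4198 Pa.
ΔP = 4198 Pa = 0.0420 bar.

ΔP ≈ 0.0420 bar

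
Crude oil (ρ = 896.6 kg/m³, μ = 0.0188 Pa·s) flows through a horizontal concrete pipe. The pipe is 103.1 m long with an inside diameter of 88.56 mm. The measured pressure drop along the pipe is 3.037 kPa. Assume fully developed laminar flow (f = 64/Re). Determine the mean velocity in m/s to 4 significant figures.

For laminar flow, f = 64/Re with Re = ρVD/μ, so Darcy-Weisbach reduces to ΔP = 32μLV/D². Solving for V: V = ΔP·D²/(32μL) = 3037·(0.08856)²/(32·0.0188·103.1) = 0.384 m/s.
Check: Re = ρVD/μ = 896.6·0.384·0.08856/0.0188 = 1622 < 2300, so the laminar assumption holds.

V ≈ 0.3840 m/s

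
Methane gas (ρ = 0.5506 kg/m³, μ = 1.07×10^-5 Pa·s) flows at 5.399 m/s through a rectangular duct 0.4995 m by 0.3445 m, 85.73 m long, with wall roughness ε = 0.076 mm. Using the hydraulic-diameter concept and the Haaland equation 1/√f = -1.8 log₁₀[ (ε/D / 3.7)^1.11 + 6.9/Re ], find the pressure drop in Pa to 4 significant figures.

ΔP ≈ 30.85 Pa

Hydraulic diameter D_h = 4A/P = 4·(0.4995·0.3445)/(2·(0.4995+0.3445)) = 0.6883/1.688 = 0.4078 m.
Re = ρVD_h/μ = 0.5506·5.399·0.4078/1.07e-05 = 1.133e+05.
ε/D_h = 7.6e-05/0.4078 = 0.000186; Haaland gives 1/√f = -1.8 log₁₀[1.7e-05+6.09e-05] = 7.396, so f = 0.01828.
ΔP = f(L/D_h)(ρV²/2) = 0.01828·85.73/0.4078·8.025 = 30.85 Pa.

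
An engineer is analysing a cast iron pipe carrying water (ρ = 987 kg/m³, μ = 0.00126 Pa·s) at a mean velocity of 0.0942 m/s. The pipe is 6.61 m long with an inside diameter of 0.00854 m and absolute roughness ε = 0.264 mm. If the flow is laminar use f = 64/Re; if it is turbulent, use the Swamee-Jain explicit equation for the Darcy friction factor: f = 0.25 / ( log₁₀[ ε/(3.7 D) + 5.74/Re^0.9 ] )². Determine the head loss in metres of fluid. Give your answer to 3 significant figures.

h_f ≈ 0.0356 m

Reynolds number Re = ρVD/μ = 987 · 0.0942 · 0.00854 / 0.00126 = 630.2.
Re < 2300 → laminar flow, so f = 64/Re = 64/630.2 = 0.1016 (the turbulent correlation is not needed).
Darcy-Weisbach: ΔP = f(L/D)(ρV²/2) = 0.1016·(6.61/0.00854)·(987·0.0942²/2) = 0.1016·774·4.379 = 344.2 Pa.
Head loss h_f = ΔP/(ρg) = 344.2/(987·9.81) = 0.0356 m.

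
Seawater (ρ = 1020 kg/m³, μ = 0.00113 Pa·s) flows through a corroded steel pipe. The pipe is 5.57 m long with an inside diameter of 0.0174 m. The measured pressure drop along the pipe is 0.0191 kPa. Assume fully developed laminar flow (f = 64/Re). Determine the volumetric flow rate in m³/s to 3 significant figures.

For laminar flow, f = 64/Re with Re = ρVD/μ, so Darcy-Weisbach reduces to ΔP = 32μLV/D². Solving for V: V = ΔP·D²/(32μL) = 19.1·(0.0174)²/(32·0.00113·5.57) = 0.02871 m/s.
Check: Re = ρVD/μ = 1020·0.02871·0.0174/0.00113 = 450.9 < 2300, so the laminar assumption holds.
Q = V·A = 0.02871·(π/4·0.0174²) = 6.827e-06 m³/s = 6.83×10^-6 m³/s.

Q ≈ 6.83×10^-6 m³/s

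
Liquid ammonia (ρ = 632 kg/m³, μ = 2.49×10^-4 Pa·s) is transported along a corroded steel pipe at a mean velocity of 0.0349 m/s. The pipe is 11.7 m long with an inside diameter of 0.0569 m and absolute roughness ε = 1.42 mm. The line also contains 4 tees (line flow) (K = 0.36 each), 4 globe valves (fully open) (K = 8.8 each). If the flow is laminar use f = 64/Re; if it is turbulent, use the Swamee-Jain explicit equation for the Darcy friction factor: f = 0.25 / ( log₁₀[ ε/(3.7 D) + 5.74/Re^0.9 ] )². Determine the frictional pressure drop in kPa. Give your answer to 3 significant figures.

Reynolds number Re = ρVD/μ = 632 · 0.0349 · 0.0569 / 0.000249 = 5040.
Re > 4000 → turbulent. Relative roughness ε/D = 0.00142/0.0569 = 0.025. Swamee-Jain: f = 0.25/(log₁₀[0.025/3.7 + 5.74/5040^0.9])² = 0.25/(log₁₀[0.00674 + 0.00267])² = 0.25/(-2.026)² = 0.0609.
Total minor-loss coefficient ΣK = 4·0.36 + 4·8.8 = 36.6.
ΔP = [f·L/D + ΣK]·(ρV²/2) = [0.0609·11.7/0.0569 + 36.6]·(632·0.0349²/2) = [12.52 + 36.6]·0.3849 = 18.92 Pa.
ΔP = 18.92 Pa = 0.0189 kPa.

ΔP ≈ 0.0189 kPa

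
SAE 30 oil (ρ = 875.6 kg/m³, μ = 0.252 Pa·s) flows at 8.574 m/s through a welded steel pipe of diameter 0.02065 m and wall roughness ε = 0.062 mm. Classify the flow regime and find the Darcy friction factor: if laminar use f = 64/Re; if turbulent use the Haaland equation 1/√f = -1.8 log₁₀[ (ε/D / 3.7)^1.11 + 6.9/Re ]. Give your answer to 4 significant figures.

f ≈ 0.1040

Re = ρVD/μ = 875.6·8.574·0.02065/0.252 = 615.2.
Re < 2300 → laminar, so f = 64/Re = 0.104 (roughness is irrelevant in laminar flow).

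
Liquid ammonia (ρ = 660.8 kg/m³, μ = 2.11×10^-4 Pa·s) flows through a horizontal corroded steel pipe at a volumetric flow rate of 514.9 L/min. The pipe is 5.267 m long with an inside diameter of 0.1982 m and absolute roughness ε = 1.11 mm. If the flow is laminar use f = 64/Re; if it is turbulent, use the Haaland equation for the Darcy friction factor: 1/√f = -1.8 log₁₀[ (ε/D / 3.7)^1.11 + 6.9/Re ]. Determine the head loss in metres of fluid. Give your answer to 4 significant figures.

h_f ≈ 0.003349 m

Q = 514.9 L/min = 514.9/60000 = 0.008582 m³/s.
Cross-sectional area A = πD²/4 = π(0.1982)²/4 = 0.03085 m²; mean velocity V = Q/A = 0.008582/0.03085 = 0.2781 m/s.
Reynolds number Re = ρVD/μ = 660.8 · 0.2781 · 0.1982 / 0.000211 = 1.726e+05.
Re > 4000 → turbulent. Relative roughness ε/D = 0.00111/0.1982 = 0.0056. Haaland: 1/√f = -1.8 log₁₀[(0.0056/3.7)^1.11 + 6.9/1.726e+05] = -1.8 log₁₀[0.000741 + 4e-05] = 5.593, so f = 0.03196.
Darcy-Weisbach: ΔP = f(L/D)(ρV²/2) = 0.03196·(5.267/0.1982)·(660.8·0.2781²/2) = 0.03196·26.57·25.56 = 21.71 Pa.
Head loss h_f = ΔP/(ρg) = 21.71/(660.8·9.81) = 0.003349 m.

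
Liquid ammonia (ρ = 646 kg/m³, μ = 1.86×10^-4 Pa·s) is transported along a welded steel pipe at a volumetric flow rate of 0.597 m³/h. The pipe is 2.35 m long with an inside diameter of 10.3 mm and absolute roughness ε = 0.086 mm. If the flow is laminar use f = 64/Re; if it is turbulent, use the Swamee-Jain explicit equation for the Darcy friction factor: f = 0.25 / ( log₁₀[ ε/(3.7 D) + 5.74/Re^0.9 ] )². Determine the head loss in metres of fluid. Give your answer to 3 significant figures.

h_f ≈ 1.70 m

Q = 0.597 m³/h = 0.597/3600 = 0.0001658 m³/s.
Cross-sectional area A = πD²/4 = π(0.0103)²/4 = 8.332e-05 m²; mean velocity V = Q/A = 0.0001658/8.332e-05 = 1.99 m/s.
Reynolds number Re = ρVD/μ = 646 · 1.99 · 0.0103 / 0.000186 = 7.12e+04.
Re > 4000 → turbulent. Relative roughness ε/D = 8.6e-05/0.0103 = 0.00835. Swamee-Jain: f = 0.25/(log₁₀[0.00835/3.7 + 5.74/7.12e+04^0.9])² = 0.25/(log₁₀[0.00226 + 0.000246])² = 0.25/(-2.602)² = 0.03694.
Darcy-Weisbach: ΔP = f(L/D)(ρV²/2) = 0.03694·(2.35/0.0103)·(646·1.99²/2) = 0.03694·228.2·1279 = 1.078e+04 Pa.
Head loss h_f = ΔP/(ρg) = 1.078e+04/(646·9.81) = 1.70 m.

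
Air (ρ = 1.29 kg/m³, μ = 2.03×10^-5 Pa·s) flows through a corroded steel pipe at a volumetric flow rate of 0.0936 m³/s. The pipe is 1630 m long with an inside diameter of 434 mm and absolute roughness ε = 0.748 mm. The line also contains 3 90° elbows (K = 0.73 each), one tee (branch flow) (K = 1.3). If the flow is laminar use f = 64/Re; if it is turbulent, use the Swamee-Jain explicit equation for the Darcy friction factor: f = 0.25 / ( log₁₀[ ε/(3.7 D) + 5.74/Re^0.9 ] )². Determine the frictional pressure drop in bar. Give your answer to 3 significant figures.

ΔP ≈ 3.03×10^-4 bar

Cross-sectional area A = πD²/4 = π(0.434)²/4 = 0.1479 m²; mean velocity V = Q/A = 0.0936/0.1479 = 0.6327 m/s.
Reynolds number Re = ρVD/μ = 1.29 · 0.6327 · 0.434 / 2.03e-05 = 1.745e+04.
Re > 4000 → turbulent. Relative roughness ε/D = 0.000748/0.434 = 0.00172. Swamee-Jain: f = 0.25/(log₁₀[0.00172/3.7 + 5.74/1.745e+04^0.9])² = 0.25/(log₁₀[0.000466 + 0.000874])² = 0.25/(-2.873)² = 0.03029.
Total minor-loss coefficient ΣK = 3·0.73 + 1·1.3 = 3.49.
ΔP = [f·L/D + ΣK]·(ρV²/2) = [0.03029·1630/0.434 + 3.49]·(1.29·0.6327²/2) = [113.7 + 3.49]·0.2582 = 30.27 Pa.
ΔP = 30.27 Pa = 3.03×10^-4 bar.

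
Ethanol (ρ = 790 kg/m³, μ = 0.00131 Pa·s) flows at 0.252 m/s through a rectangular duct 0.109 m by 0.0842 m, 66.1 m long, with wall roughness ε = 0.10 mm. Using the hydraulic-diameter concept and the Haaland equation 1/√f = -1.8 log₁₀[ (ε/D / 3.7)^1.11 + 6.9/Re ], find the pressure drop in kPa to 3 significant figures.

ΔP ≈ 0.517 kPa

Hydraulic diameter D_h = 4A/P = 4·(0.109·0.0842)/(2·(0.109+0.0842)) = 0.03671/0.3864 = 0.09501 m.
Re = ρVD_h/μ = 790·0.252·0.09501/0.00131 = 1.444e+04.
ε/D_h = 0.0001/0.09501 = 0.00105; Haaland gives 1/√f = -1.8 log₁₀[0.000116+0.000478] = 5.807, so f = 0.02965.
ΔP = f(L/D_h)(ρV²/2) = 0.02965·66.1/0.09501·25.08 = 517.4 Pa.
ΔP = 0.517 kPa.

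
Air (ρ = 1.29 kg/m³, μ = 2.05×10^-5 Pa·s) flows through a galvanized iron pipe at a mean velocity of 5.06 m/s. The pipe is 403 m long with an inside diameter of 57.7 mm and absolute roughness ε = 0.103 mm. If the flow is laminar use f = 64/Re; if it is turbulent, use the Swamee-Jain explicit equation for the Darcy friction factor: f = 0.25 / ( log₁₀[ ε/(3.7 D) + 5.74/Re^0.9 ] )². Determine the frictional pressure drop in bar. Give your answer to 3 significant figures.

Reynolds number Re = ρVD/μ = 1.29 · 5.06 · 0.0577 / 2.05e-05 = 1.837e+04.
Re > 4000 → turbulent. Relative roughness ε/D = 0.000103/0.0577 = 0.00179. Swamee-Jain: f = 0.25/(log₁₀[0.00179/3.7 + 5.74/1.837e+04^0.9])² = 0.25/(log₁₀[0.000482 + 0.000834])² = 0.25/(-2.881)² = 0.03013.
Darcy-Weisbach: ΔP = f(L/D)(ρV²/2) = 0.03013·(403/0.0577)·(1.29·5.06²/2) = 0.03013·6984·16.51 = 3475 Pa.
ΔP = 3475 Pa = 0.0348 bar.

ΔP ≈ 0.0348 bar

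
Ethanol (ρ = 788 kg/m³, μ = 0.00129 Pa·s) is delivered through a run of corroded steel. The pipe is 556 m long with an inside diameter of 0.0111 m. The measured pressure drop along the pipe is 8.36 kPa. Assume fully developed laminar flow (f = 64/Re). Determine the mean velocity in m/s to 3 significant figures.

V ≈ 0.0449 m/s

For laminar flow, f = 64/Re with Re = ρVD/μ, so Darcy-Weisbach reduces to ΔP = 32μLV/D². Solving for V: V = ΔP·D²/(32μL) = 8360·(0.0111)²/(32·0.00129·556) = 0.04488 m/s.
Check: Re = ρVD/μ = 788·0.04488·0.0111/0.00129 = 304.3 < 2300, so the laminar assumption holds.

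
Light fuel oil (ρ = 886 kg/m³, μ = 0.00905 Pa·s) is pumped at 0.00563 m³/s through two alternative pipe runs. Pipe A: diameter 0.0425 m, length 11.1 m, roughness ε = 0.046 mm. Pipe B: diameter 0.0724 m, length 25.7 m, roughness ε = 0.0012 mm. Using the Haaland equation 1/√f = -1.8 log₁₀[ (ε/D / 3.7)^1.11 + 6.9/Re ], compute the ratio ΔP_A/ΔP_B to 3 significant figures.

ΔP_A/ΔP_B ≈ 5.74

Pipe A: V = Q/A = 0.00563/0.001419 = 3.969 m/s; Re = 1.651e+04; ε/D = 0.00108; Haaland → f = 0.02887; ΔP_A = f(L/D)(ρV²/2) = 5.261e+04 Pa.
Pipe B: V = Q/A = 0.00563/0.004117 = 1.368 m/s; Re = 9693; ε/D = 1.66e-05; Haaland → f = 0.03117; ΔP_B = f(L/D)(ρV²/2) = 9166 Pa.
ΔP_A/ΔP_B = 5.261e+04/9166 = 5.74.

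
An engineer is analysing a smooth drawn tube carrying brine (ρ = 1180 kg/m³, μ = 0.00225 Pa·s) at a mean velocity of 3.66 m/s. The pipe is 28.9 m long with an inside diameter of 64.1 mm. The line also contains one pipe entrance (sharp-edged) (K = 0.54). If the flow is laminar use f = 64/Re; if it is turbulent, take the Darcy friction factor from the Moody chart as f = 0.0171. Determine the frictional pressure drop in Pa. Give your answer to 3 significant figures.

ΔP ≈ 65200 Pa

Reynolds number Re = ρVD/μ = 1180 · 3.66 · 0.0641 / 0.00225 = 1.23e+05.
Re > 4000 → turbulent; use the Moody-chart value f = 0.0171.
Total minor-loss coefficient ΣK = 1·0.54 = 0.54.
ΔP = [f·L/D + ΣK]·(ρV²/2) = [0.0171·28.9/0.0641 + 0.54]·(1180·3.66²/2) = [7.71 + 0.54]·7903 = 6.52e+04 Pa.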